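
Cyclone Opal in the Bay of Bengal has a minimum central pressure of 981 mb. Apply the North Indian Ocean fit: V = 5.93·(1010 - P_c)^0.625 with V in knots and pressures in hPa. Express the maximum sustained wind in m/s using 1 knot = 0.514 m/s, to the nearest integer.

25 m/s

ΔP = 1010 − 981 = 29 mb.
V ≈ 5.93 × 29^0.625 = 5.93 × 8.203 ≈ 48.647 kt.
48.647 × 0.514 ≈ 25.00 m/s → 25 m/s.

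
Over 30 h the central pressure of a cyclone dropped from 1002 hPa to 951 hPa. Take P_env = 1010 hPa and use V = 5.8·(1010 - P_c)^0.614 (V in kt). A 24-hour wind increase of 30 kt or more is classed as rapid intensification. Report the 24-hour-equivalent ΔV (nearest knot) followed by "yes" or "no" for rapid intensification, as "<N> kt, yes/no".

V₁: ΔP = 8, V ≈ 5.8 × 8^0.614 ≈ 20.79 kt.
V₂: ΔP = 59, V ≈ 5.8 × 59^0.614 ≈ 70.91 kt.
ΔV over 30 h = 50.12 kt → 24 h equivalent = 50.12 × 24/30 ≈ 40.10 kt.
40 kt ≥ 30 kt ⇒ rapid intensification.

40 kt, yes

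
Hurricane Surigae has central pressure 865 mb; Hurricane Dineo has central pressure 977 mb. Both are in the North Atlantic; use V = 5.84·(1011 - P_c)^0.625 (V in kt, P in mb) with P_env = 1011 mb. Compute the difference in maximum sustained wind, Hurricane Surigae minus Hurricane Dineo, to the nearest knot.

Hurricane Surigae: ΔP = 146; V ≈ 5.84 × 146^0.625 ≈ 131.56 kt.
Hurricane Dineo: ΔP = 34; V ≈ 5.84 × 34^0.625 ≈ 52.92 kt.
Difference ≈ 131.56 − 52.92 = 78.64 → 79 kt.

79 kt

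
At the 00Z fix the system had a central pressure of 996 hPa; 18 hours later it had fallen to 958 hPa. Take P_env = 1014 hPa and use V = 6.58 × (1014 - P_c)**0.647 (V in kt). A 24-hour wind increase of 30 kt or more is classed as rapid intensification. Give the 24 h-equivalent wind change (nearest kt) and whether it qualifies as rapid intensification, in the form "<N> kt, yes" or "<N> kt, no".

62 kt, yes

V₁: ΔP = 18, V ≈ 6.58 × 18^0.647 ≈ 42.70 kt.
V₂: ΔP = 56, V ≈ 6.58 × 56^0.647 ≈ 88.98 kt.
ΔV over 18 h = 46.28 kt → 24 h equivalent = 46.28 × 24/18 ≈ 61.71 kt.
62 kt ≥ 30 kt ⇒ rapid intensification.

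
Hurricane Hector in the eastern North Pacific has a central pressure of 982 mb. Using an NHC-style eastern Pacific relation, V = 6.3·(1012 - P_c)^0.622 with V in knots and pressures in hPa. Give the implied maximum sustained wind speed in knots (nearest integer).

52 kt

ΔP = 1012 − 982 = 30 mb.
30^0.622 ≈ 8.294.
V ≈ 6.3 × 8.294 ≈ 52.3 kt.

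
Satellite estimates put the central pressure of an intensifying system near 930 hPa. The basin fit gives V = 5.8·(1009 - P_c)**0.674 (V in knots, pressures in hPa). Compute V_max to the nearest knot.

ΔP = 1009 − 930 = 79 hPa.
79^0.674 ≈ 19.011.
V ≈ 5.8 × 19.011 ≈ 110.3 kt.

110 kt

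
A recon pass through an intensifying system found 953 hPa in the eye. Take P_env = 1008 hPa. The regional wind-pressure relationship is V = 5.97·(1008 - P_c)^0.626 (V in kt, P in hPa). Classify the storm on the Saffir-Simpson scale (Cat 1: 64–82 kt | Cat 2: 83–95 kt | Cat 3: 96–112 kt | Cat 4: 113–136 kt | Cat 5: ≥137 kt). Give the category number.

ΔP = 1008 − 953 = 55 hPa.
V ≈ 5.97 × 55^0.626 = 5.97 × 12.29 ≈ 73 kt.
73 kt falls in the Category 1 band.

1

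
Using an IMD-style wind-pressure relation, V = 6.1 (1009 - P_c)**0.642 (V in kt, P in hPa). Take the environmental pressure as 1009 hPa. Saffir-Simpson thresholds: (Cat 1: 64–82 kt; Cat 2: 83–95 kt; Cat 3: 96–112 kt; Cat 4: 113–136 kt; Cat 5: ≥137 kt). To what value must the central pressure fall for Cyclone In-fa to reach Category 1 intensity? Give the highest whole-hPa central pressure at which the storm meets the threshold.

970 hPa

Category 1 begins at V = 64 kt.
Required ΔP = (64/6.1)^(1/0.642) = 10.492^1.558 ≈ 38.91 hPa.
P_c ≤ 1009 − 38.91 = 970.09, so the highest integer P_c is 970 hPa.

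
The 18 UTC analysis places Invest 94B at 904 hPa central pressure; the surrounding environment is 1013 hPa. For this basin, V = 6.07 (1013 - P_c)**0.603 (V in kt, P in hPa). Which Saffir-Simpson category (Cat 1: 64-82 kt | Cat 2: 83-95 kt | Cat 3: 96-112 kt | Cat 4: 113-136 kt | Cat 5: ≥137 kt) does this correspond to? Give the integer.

ΔP = 1013 − 904 = 109 hPa.
V ≈ 6.07 × 109^0.603 = 6.07 × 16.93 ≈ 103 kt.
103 kt falls in the Category 3 band.

3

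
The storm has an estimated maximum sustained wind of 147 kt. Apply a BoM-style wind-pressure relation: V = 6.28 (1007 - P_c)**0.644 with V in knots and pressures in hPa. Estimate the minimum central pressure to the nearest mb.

873 mb

ΔP = (V / 6.28)^(1/0.644) = (147/6.28)^1.553.
147/6.28 = 23.408; 23.408^1.553 ≈ 133.76 mb.
P_c = 1007 − 133.76 = 873.24 ≈ 873 mb.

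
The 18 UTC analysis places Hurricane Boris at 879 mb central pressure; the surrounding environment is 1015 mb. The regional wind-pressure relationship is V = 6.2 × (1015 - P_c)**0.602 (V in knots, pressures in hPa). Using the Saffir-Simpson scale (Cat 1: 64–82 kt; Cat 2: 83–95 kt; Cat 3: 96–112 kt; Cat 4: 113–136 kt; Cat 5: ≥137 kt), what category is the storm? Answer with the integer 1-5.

4

ΔP = 1015 − 879 = 136 mb.
V ≈ 6.2 × 136^0.602 = 6.2 × 19.25 ≈ 119 kt.
119 kt falls in the Category 4 band.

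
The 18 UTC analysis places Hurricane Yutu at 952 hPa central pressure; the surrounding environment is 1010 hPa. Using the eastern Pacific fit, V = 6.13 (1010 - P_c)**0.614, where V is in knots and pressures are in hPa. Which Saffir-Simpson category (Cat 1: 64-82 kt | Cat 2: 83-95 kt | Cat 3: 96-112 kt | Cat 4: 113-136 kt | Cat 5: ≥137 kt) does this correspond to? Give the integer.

ΔP = 1010 − 952 = 58 hPa.
V ≈ 6.13 × 58^0.614 = 6.13 × 12.10 ≈ 74 kt.
74 kt falls in the Category 1 band.

1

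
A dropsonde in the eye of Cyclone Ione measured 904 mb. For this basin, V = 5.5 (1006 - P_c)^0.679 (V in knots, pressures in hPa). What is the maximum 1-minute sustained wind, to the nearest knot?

127 kt

ΔP = 1006 − 904 = 102 mb.
102^0.679 ≈ 23.112.
V ≈ 5.5 × 23.112 ≈ 127.1 kt.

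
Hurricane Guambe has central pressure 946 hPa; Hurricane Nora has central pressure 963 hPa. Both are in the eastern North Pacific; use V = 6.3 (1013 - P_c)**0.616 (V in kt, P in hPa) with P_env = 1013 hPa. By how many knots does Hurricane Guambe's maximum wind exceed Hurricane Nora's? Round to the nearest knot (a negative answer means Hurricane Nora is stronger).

14 kt

Hurricane Guambe: ΔP = 67; V ≈ 6.3 × 67^0.616 ≈ 83.99 kt.
Hurricane Nora: ΔP = 50; V ≈ 6.3 × 50^0.616 ≈ 70.13 kt.
Difference ≈ 83.99 − 70.13 = 13.86 → 14 kt.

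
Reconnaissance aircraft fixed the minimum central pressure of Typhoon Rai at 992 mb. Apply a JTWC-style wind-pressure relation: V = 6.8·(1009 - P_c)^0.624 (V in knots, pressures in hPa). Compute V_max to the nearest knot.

ΔP = 1009 − 992 = 17 mb.
17^0.624 ≈ 5.859.
V ≈ 6.8 × 5.859 ≈ 39.8 kt.

40 kt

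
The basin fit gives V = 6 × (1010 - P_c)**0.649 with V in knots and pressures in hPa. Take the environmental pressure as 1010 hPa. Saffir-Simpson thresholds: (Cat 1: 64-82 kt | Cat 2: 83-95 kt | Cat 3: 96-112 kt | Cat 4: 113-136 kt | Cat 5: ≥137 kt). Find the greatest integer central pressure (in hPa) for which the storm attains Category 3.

938 hPa

Category 3 begins at V = 96 kt.
Required ΔP = (96/6)^(1/0.649) = 16.000^1.541 ≈ 71.67 hPa.
P_c ≤ 1010 − 71.67 = 938.33, so the highest integer P_c is 938 hPa.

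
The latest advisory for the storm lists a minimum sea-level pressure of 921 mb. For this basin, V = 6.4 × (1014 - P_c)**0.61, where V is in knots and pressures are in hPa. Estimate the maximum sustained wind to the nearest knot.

ΔP = 1014 − 921 = 93 mb.
93^0.61 ≈ 15.877.
V ≈ 6.4 × 15.877 ≈ 101.6 kt.

102 kt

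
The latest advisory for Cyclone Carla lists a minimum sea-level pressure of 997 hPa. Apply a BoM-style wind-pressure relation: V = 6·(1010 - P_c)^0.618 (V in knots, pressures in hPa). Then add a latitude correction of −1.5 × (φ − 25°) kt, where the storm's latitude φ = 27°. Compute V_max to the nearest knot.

26 kt

ΔP = 1010 − 997 = 13 hPa.
13^0.618 ≈ 4.880.
V ≈ 6 × 4.880 ≈ 29.3 kt.
Latitude correction: −1.5 × (27 − 25) = -3 kt.
Corrected V ≈ 26.3 kt → 26 kt.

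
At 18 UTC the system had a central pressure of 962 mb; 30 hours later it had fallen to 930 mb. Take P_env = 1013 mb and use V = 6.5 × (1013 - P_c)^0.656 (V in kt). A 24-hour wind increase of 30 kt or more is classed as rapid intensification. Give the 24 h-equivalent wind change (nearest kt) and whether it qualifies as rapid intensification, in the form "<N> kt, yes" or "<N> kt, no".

26 kt, no

V₁: ΔP = 51, V ≈ 6.5 × 51^0.656 ≈ 85.72 kt.
V₂: ΔP = 83, V ≈ 6.5 × 83^0.656 ≈ 117.99 kt.
ΔV over 30 h = 32.27 kt → 24 h equivalent = 32.27 × 24/30 ≈ 25.82 kt.
26 kt < 30 kt ⇒ not rapid intensification.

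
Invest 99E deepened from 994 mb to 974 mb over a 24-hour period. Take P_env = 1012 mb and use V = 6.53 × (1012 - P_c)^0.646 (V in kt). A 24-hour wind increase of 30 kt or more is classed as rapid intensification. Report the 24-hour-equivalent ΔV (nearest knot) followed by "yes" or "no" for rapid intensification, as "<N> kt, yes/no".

26 kt, no

V₁: ΔP = 18, V ≈ 6.53 × 18^0.646 ≈ 42.25 kt.
V₂: ΔP = 38, V ≈ 6.53 × 38^0.646 ≈ 68.46 kt.
ΔV over 24 h = 26.21 kt → 24 h equivalent = 26.21 × 24/24 ≈ 26.21 kt.
26 kt < 30 kt ⇒ not rapid intensification.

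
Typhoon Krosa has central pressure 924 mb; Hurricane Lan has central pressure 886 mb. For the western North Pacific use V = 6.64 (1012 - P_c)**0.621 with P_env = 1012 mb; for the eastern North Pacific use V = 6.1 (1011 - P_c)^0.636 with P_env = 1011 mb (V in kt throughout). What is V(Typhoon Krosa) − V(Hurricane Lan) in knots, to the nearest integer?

-24 kt

Typhoon Krosa: ΔP = 88; V ≈ 6.64 × 88^0.621 ≈ 107.08 kt.
Hurricane Lan: ΔP = 125; V ≈ 6.1 × 125^0.636 ≈ 131.51 kt.
Difference ≈ 107.08 − 131.51 = -24.43 → -24 kt.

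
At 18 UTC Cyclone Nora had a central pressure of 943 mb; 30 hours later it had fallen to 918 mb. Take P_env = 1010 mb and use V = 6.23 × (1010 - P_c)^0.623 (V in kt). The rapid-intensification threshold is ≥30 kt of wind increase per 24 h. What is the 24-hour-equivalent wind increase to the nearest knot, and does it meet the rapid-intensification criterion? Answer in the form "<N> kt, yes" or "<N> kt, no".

V₁: ΔP = 67, V ≈ 6.23 × 67^0.623 ≈ 85.53 kt.
V₂: ΔP = 92, V ≈ 6.23 × 92^0.623 ≈ 104.21 kt.
ΔV over 30 h = 18.68 kt → 24 h equivalent = 18.68 × 24/30 ≈ 14.94 kt.
15 kt < 30 kt ⇒ not rapid intensification.

15 kt, no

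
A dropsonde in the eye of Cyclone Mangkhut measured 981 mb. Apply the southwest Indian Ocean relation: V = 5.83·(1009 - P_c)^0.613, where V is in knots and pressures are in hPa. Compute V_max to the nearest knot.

ΔP = 1009 − 981 = 28 mb.
28^0.613 ≈ 7.711.
V ≈ 5.83 × 7.711 ≈ 45.0 kt.

45 kt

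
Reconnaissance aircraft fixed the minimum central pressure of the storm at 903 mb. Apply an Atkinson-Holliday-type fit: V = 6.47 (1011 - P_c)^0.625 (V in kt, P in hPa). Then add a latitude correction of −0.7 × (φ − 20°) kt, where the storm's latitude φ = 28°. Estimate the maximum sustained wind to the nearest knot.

115 kt

ΔP = 1011 − 903 = 108 mb.
108^0.625 ≈ 18.659.
V ≈ 6.47 × 18.659 ≈ 120.7 kt.
Latitude correction: −0.7 × (28 − 20) = -5.6 kt.
Corrected V ≈ 115.1 kt → 115 kt.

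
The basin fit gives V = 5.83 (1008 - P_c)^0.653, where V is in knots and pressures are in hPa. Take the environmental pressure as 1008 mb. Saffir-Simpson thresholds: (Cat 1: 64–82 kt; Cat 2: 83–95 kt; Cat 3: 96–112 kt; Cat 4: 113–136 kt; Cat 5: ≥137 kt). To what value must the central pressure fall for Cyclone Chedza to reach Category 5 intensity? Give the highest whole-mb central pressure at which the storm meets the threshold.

Category 5 begins at V = 137 kt.
Required ΔP = (137/5.83)^(1/0.653) = 23.499^1.531 ≈ 125.78 mb.
P_c ≤ 1008 − 125.78 = 882.22, so the highest integer P_c is 882 mb.

882 mb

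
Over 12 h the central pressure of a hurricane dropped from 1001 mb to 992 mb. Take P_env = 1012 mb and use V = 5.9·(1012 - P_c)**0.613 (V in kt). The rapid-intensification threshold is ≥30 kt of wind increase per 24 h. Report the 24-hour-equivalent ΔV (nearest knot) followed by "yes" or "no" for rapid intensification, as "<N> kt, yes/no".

V₁: ΔP = 11, V ≈ 5.9 × 11^0.613 ≈ 25.66 kt.
V₂: ΔP = 20, V ≈ 5.9 × 20^0.613 ≈ 37.02 kt.
ΔV over 12 h = 11.36 kt → 24 h equivalent = 11.36 × 24/12 ≈ 22.72 kt.
23 kt < 30 kt ⇒ not rapid intensification.

23 kt, no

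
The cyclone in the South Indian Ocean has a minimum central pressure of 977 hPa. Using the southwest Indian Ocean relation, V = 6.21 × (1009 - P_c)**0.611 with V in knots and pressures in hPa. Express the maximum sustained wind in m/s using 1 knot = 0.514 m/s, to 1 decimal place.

ΔP = 1009 − 977 = 32 hPa.
V ≈ 6.21 × 32^0.611 = 6.21 × 8.311 ≈ 51.611 kt.
51.611 × 0.514 ≈ 26.53 m/s → 26.5 m/s.

26.5 m/s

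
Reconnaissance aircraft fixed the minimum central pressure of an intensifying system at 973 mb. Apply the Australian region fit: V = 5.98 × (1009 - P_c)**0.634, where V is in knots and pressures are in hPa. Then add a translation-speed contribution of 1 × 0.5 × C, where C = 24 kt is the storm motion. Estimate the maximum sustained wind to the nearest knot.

70 kt

ΔP = 1009 − 973 = 36 mb.
36^0.634 ≈ 9.698.
V ≈ 5.98 × 9.698 ≈ 58.0 kt.
Translation term: 1 × 0.5 × 24 = 12 kt.
Corrected V ≈ 70 kt → 70 kt.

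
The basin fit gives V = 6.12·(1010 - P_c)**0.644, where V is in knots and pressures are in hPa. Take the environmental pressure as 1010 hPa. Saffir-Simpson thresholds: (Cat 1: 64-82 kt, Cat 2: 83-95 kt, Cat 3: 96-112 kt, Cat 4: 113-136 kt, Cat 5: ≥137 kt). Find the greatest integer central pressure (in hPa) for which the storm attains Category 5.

885 hPa

Category 5 begins at V = 137 kt.
Required ΔP = (137/6.12)^(1/0.644) = 22.386^1.553 ≈ 124.80 hPa.
P_c ≤ 1010 − 124.80 = 885.20, so the highest integer P_c is 885 hPa.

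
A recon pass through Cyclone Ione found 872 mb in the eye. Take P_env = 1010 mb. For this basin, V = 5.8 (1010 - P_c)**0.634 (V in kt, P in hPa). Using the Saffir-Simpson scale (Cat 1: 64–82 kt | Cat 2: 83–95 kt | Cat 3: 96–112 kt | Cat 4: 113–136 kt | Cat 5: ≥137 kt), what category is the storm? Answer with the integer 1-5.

ΔP = 1010 − 872 = 138 mb.
V ≈ 5.8 × 138^0.634 = 5.8 × 22.73 ≈ 132 kt.
132 kt falls in the Category 4 band.

4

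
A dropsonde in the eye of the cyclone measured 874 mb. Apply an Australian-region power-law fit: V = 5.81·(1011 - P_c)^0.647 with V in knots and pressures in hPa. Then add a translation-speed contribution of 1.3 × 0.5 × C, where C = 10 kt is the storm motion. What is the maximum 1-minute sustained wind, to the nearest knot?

ΔP = 1011 − 874 = 137 mb.
137^0.647 ≈ 24.124.
V ≈ 5.81 × 24.124 ≈ 140.2 kt.
Translation term: 1.3 × 0.5 × 10 = 6.5 kt.
Corrected V ≈ 146.7 kt → 147 kt.

147 kt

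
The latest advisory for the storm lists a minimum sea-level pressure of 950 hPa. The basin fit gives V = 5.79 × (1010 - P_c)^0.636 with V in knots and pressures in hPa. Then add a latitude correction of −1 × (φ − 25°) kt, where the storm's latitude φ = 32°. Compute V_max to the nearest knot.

ΔP = 1010 − 950 = 60 hPa.
60^0.636 ≈ 13.518.
V ≈ 5.79 × 13.518 ≈ 78.3 kt.
Latitude correction: −1 × (32 − 25) = -7 kt.
Corrected V ≈ 71.3 kt → 71 kt.

71 kt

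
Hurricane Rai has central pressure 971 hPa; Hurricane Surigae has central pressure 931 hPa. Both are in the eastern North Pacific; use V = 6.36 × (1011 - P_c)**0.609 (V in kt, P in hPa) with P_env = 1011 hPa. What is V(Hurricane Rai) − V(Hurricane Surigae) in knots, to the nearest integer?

-32 kt

Hurricane Rai: ΔP = 40; V ≈ 6.36 × 40^0.609 ≈ 60.13 kt.
Hurricane Surigae: ΔP = 80; V ≈ 6.36 × 80^0.609 ≈ 91.71 kt.
Difference ≈ 60.13 − 91.71 = -31.58 → -32 kt.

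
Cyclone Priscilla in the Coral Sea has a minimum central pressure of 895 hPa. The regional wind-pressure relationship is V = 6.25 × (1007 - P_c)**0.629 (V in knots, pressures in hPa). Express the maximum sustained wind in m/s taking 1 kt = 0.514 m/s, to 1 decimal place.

ΔP = 1007 − 895 = 112 hPa.
V ≈ 6.25 × 112^0.629 = 6.25 × 19.452 ≈ 121.573 kt.
121.573 × 0.514 ≈ 62.49 m/s → 62.5 m/s.

62.5 m/s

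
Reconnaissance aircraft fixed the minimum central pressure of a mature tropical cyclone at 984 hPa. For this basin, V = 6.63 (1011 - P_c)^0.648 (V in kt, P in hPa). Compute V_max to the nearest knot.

ΔP = 1011 − 984 = 27 hPa.
27^0.648 ≈ 8.463.
V ≈ 6.63 × 8.463 ≈ 56.1 kt.

56 kt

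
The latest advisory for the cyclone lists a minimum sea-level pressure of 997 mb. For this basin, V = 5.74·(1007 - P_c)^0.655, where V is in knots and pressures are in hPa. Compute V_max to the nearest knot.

26 kt

ΔP = 1007 − 997 = 10 mb.
10^0.655 ≈ 4.519.
V ≈ 5.74 × 4.519 ≈ 25.9 kt.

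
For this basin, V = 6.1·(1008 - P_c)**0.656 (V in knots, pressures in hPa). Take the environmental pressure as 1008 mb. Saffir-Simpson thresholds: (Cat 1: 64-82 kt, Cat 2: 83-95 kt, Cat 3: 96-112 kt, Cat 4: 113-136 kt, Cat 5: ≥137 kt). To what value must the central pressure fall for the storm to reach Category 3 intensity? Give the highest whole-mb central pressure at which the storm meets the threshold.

Category 3 begins at V = 96 kt.
Required ΔP = (96/6.1)^(1/0.656) = 15.738^1.524 ≈ 66.77 mb.
P_c ≤ 1008 − 66.77 = 941.23, so the highest integer P_c is 941 mb.

941 mb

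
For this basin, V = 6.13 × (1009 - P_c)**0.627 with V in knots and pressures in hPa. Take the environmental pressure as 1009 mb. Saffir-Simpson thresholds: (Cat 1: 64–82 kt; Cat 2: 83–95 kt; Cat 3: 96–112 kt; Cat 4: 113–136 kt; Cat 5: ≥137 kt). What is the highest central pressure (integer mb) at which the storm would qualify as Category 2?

945 mb

Category 2 begins at V = 83 kt.
Required ΔP = (83/6.13)^(1/0.627) = 13.540^1.595 ≈ 63.80 mb.
P_c ≤ 1009 − 63.80 = 945.20, so the highest integer P_c is 945 mb.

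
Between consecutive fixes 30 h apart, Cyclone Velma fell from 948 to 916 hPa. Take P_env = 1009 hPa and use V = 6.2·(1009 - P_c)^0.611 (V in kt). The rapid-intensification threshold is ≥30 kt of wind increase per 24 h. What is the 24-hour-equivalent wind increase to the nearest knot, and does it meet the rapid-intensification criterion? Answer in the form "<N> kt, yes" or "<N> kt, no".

18 kt, no

V₁: ΔP = 61, V ≈ 6.2 × 61^0.611 ≈ 76.42 kt.
V₂: ΔP = 93, V ≈ 6.2 × 93^0.611 ≈ 98.89 kt.
ΔV over 30 h = 22.47 kt → 24 h equivalent = 22.47 × 24/30 ≈ 17.98 kt.
18 kt < 30 kt ⇒ not rapid intensification.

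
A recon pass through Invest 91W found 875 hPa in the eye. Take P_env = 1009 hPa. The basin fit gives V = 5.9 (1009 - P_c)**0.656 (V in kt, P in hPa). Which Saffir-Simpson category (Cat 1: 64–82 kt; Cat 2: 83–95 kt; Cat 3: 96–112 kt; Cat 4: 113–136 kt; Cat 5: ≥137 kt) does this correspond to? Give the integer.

5

ΔP = 1009 − 875 = 134 hPa.
V ≈ 5.9 × 134^0.656 = 5.9 × 24.85 ≈ 147 kt.
147 kt falls in the Category 5 band.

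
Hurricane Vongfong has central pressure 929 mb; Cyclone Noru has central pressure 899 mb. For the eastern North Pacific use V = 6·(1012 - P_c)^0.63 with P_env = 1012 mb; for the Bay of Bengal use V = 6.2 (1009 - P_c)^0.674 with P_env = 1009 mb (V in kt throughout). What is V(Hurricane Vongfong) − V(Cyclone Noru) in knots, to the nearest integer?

-50 kt

Hurricane Vongfong: ΔP = 83; V ≈ 6 × 83^0.63 ≈ 97.09 kt.
Cyclone Noru: ΔP = 110; V ≈ 6.2 × 110^0.674 ≈ 147.33 kt.
Difference ≈ 97.09 − 147.33 = -50.24 → -50 kt.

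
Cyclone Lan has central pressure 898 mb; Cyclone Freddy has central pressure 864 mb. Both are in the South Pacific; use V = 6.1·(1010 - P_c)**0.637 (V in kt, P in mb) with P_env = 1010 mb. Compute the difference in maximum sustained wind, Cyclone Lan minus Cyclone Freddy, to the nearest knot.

-23 kt

Cyclone Lan: ΔP = 112; V ≈ 6.1 × 112^0.637 ≈ 123.22 kt.
Cyclone Freddy: ΔP = 146; V ≈ 6.1 × 146^0.637 ≈ 145.89 kt.
Difference ≈ 123.22 − 145.89 = -22.67 → -23 kt.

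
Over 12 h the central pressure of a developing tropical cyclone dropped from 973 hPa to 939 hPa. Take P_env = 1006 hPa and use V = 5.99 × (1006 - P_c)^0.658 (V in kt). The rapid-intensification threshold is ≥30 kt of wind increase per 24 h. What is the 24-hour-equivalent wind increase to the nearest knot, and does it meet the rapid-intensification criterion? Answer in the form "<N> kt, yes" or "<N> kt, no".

71 kt, yes

V₁: ΔP = 33, V ≈ 5.99 × 33^0.658 ≈ 59.79 kt.
V₂: ΔP = 67, V ≈ 5.99 × 67^0.658 ≈ 95.28 kt.
ΔV over 12 h = 35.49 kt → 24 h equivalent = 35.49 × 24/12 ≈ 70.98 kt.
71 kt ≥ 30 kt ⇒ rapid intensification.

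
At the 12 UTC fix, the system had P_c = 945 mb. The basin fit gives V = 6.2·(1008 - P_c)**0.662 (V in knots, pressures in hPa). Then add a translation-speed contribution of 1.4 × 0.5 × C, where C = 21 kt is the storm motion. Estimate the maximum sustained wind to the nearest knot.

ΔP = 1008 − 945 = 63 mb.
63^0.662 ≈ 15.530.
V ≈ 6.2 × 15.530 ≈ 96.3 kt.
Translation term: 1.4 × 0.5 × 21 = 14.7 kt.
Corrected V ≈ 111 kt → 111 kt.

111 kt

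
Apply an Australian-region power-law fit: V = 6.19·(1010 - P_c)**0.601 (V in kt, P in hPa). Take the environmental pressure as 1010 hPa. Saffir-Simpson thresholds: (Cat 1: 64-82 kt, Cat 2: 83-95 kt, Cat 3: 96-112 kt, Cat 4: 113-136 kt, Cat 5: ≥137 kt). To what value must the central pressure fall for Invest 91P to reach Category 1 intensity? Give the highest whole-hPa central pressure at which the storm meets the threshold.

961 hPa

Category 1 begins at V = 64 kt.
Required ΔP = (64/6.19)^(1/0.601) = 10.339^1.664 ≈ 48.75 hPa.
P_c ≤ 1010 − 48.75 = 961.25, so the highest integer P_c is 961 hPa.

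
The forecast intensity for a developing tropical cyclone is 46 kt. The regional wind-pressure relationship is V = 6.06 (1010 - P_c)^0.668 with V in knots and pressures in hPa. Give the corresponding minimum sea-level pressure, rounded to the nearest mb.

ΔP = (V / 6.06)^(1/0.668) = (46/6.06)^1.497.
46/6.06 = 7.591; 7.591^1.497 ≈ 20.79 mb.
P_c = 1010 − 20.79 = 989.21 ≈ 989 mb.

989 mb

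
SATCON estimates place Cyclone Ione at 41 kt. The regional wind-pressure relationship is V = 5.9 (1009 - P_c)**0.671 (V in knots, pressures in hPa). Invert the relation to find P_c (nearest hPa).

991 hPa

ΔP = (V / 5.9)^(1/0.671) = (41/5.9)^1.490.
41/5.9 = 6.949; 6.949^1.490 ≈ 17.98 hPa.
P_c = 1009 − 17.98 = 991.02 ≈ 991 hPa.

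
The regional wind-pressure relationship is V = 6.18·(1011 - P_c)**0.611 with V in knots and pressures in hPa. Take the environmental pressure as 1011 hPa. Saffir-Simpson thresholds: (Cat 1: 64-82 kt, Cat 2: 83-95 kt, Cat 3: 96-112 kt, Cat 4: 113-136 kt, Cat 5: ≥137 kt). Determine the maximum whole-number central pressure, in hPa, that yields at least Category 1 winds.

965 hPa

Category 1 begins at V = 64 kt.
Required ΔP = (64/6.18)^(1/0.611) = 10.356^1.637 ≈ 45.87 hPa.
P_c ≤ 1011 − 45.87 = 965.13, so the highest integer P_c is 965 hPa.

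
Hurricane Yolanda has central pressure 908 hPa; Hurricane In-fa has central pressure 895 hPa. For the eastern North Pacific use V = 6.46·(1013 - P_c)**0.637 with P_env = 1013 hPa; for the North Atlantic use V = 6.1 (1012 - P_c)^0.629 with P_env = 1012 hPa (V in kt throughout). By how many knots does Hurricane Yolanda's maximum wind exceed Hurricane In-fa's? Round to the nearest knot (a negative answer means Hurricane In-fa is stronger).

Hurricane Yolanda: ΔP = 105; V ≈ 6.46 × 105^0.637 ≈ 125.24 kt.
Hurricane In-fa: ΔP = 117; V ≈ 6.1 × 117^0.629 ≈ 121.96 kt.
Difference ≈ 125.24 − 121.96 = 3.28 → 3 kt.

3 kt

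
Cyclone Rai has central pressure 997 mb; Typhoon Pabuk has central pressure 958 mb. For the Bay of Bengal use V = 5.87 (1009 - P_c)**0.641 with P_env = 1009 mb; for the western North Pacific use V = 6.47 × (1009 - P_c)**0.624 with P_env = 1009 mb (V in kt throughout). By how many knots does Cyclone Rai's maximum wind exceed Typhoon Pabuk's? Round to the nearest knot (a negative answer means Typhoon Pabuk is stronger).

Cyclone Rai: ΔP = 12; V ≈ 5.87 × 12^0.641 ≈ 28.87 kt.
Typhoon Pabuk: ΔP = 51; V ≈ 6.47 × 51^0.624 ≈ 75.24 kt.
Difference ≈ 28.87 − 75.24 = -46.37 → -46 kt.

-46 kt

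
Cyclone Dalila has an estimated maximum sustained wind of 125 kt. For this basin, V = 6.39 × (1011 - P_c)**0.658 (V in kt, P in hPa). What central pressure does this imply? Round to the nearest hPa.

919 hPa

ΔP = (V / 6.39)^(1/0.658) = (125/6.39)^1.520.
125/6.39 = 19.562; 19.562^1.520 ≈ 91.75 hPa.
P_c = 1011 − 91.75 = 919.25 ≈ 919 hPa.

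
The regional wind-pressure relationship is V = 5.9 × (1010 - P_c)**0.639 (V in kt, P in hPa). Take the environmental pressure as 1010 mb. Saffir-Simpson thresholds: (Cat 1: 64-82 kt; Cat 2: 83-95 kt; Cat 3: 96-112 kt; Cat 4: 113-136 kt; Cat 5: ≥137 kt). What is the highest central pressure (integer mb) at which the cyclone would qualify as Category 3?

931 mb

Category 3 begins at V = 96 kt.
Required ΔP = (96/5.9)^(1/0.639) = 16.271^1.565 ≈ 78.67 mb.
P_c ≤ 1010 − 78.67 = 931.33, so the highest integer P_c is 931 mb.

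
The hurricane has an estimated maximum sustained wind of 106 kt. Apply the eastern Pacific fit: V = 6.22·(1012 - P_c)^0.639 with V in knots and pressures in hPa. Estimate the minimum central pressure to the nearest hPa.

ΔP = (V / 6.22)^(1/0.639) = (106/6.22)^1.565.
106/6.22 = 17.042; 17.042^1.565 ≈ 84.58 hPa.
P_c = 1012 − 84.58 = 927.42 ≈ 927 hPa.

927 hPa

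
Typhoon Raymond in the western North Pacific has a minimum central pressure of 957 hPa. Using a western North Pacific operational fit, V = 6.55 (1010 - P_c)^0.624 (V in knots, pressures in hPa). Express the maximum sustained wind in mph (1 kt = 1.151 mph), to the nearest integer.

90 mph

ΔP = 1010 − 957 = 53 hPa.
V ≈ 6.55 × 53^0.624 = 6.55 × 11.911 ≈ 78.017 kt.
78.017 × 1.151 ≈ 89.80 mph → 90 mph.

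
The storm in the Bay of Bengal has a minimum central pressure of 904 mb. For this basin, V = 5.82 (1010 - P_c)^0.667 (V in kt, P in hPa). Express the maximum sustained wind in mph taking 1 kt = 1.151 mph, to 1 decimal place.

ΔP = 1010 − 904 = 106 mb.
V ≈ 5.82 × 106^0.667 = 5.82 × 22.433 ≈ 130.558 kt.
130.558 × 1.151 ≈ 150.27 mph → 150.3 mph.

150.3 mph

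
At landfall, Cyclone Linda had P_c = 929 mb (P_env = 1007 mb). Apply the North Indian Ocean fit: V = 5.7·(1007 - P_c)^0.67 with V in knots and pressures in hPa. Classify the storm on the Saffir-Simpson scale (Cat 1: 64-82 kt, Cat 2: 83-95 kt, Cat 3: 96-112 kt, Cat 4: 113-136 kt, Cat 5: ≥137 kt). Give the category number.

3

ΔP = 1007 − 929 = 78 mb.
V ≈ 5.7 × 78^0.67 = 5.7 × 18.52 ≈ 106 kt.
106 kt falls in the Category 3 band.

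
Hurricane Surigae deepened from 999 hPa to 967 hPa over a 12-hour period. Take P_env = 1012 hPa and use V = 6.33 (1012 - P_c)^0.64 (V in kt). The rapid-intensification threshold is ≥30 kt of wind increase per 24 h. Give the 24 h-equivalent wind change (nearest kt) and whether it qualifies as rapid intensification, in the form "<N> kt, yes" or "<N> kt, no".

V₁: ΔP = 13, V ≈ 6.33 × 13^0.64 ≈ 32.68 kt.
V₂: ΔP = 45, V ≈ 6.33 × 45^0.64 ≈ 72.35 kt.
ΔV over 12 h = 39.67 kt → 24 h equivalent = 39.67 × 24/12 ≈ 79.34 kt.
79 kt ≥ 30 kt ⇒ rapid intensification.

79 kt, yes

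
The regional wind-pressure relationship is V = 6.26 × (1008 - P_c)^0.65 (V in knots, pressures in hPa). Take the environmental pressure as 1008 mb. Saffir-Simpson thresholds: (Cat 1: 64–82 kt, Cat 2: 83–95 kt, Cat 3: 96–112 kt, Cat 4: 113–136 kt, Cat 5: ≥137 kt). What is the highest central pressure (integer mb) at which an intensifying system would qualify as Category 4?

922 mb

Category 4 begins at V = 113 kt.
Required ΔP = (113/6.26)^(1/0.65) = 18.051^1.538 ≈ 85.72 mb.
P_c ≤ 1008 − 85.72 = 922.28, so the highest integer P_c is 922 mb.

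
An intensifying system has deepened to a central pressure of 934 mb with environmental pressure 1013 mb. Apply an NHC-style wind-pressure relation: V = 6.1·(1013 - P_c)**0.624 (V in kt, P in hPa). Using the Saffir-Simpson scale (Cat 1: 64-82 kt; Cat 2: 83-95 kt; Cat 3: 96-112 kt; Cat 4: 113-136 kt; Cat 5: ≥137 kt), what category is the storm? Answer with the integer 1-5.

ΔP = 1013 − 934 = 79 mb.
V ≈ 6.1 × 79^0.624 = 6.1 × 15.28 ≈ 93 kt.
93 kt falls in the Category 2 band.

2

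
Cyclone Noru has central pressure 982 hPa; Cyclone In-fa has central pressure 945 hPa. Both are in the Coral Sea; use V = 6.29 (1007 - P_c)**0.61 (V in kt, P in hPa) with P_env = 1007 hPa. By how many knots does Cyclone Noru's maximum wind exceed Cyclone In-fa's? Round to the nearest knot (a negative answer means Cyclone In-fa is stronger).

Cyclone Noru: ΔP = 25; V ≈ 6.29 × 25^0.61 ≈ 44.81 kt.
Cyclone In-fa: ΔP = 62; V ≈ 6.29 × 62^0.61 ≈ 77.98 kt.
Difference ≈ 44.81 − 77.98 = -33.17 → -33 kt.

-33 kt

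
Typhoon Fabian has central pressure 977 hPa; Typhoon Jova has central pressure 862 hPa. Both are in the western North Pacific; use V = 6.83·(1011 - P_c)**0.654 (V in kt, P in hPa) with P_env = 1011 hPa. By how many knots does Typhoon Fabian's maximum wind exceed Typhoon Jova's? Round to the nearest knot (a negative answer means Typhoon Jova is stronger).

Typhoon Fabian: ΔP = 34; V ≈ 6.83 × 34^0.654 ≈ 68.55 kt.
Typhoon Jova: ΔP = 149; V ≈ 6.83 × 149^0.654 ≈ 180.17 kt.
Difference ≈ 68.55 − 180.17 = -111.62 → -112 kt.

-112 kt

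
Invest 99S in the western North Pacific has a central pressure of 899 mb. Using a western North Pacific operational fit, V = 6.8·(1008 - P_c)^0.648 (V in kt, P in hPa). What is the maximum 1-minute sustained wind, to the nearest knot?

142 kt

ΔP = 1008 − 899 = 109 mb.
109^0.648 ≈ 20.905.
V ≈ 6.8 × 20.905 ≈ 142.2 kt.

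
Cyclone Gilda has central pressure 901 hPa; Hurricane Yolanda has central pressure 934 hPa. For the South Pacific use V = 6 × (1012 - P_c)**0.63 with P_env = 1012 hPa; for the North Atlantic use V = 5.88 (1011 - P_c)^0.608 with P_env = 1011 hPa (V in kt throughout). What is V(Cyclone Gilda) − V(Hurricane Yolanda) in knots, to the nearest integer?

Cyclone Gilda: ΔP = 111; V ≈ 6 × 111^0.63 ≈ 116.60 kt.
Hurricane Yolanda: ΔP = 77; V ≈ 5.88 × 77^0.608 ≈ 82.48 kt.
Difference ≈ 116.60 − 82.48 = 34.12 → 34 kt.

34 kt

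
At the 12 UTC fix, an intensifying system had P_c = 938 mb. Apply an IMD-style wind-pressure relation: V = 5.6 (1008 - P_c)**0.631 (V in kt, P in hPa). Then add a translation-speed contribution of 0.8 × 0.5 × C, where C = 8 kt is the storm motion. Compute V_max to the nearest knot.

85 kt

ΔP = 1008 − 938 = 70 mb.
70^0.631 ≈ 14.597.
V ≈ 5.6 × 14.597 ≈ 81.7 kt.
Translation term: 0.8 × 0.5 × 8 = 3.2 kt.
Corrected V ≈ 84.9 kt → 85 kt.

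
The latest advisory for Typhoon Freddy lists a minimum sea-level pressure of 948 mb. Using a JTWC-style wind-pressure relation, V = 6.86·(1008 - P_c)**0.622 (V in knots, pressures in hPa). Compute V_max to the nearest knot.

ΔP = 1008 − 948 = 60 mb.
60^0.622 ≈ 12.765.
V ≈ 6.86 × 12.765 ≈ 87.6 kt.

88 kt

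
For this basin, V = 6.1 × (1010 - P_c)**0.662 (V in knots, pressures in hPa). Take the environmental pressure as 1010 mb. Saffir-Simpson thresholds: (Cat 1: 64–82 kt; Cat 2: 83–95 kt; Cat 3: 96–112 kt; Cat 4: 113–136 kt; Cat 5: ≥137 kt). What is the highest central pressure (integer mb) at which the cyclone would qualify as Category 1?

975 mb

Category 1 begins at V = 64 kt.
Required ΔP = (64/6.1)^(1/0.662) = 10.492^1.511 ≈ 34.84 mb.
P_c ≤ 1010 − 34.84 = 975.16, so the highest integer P_c is 975 mb.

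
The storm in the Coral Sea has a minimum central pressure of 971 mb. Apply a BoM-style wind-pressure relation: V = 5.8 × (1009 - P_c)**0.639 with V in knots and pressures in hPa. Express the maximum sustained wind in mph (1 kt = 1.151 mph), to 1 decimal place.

ΔP = 1009 − 971 = 38 mb.
V ≈ 5.8 × 38^0.639 = 5.8 × 10.221 ≈ 59.280 kt.
59.280 × 1.151 ≈ 68.23 mph → 68.2 mph.

68.2 mph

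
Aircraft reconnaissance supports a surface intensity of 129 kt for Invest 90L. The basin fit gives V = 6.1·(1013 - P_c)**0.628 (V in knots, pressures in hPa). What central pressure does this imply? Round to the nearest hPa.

884 hPa

ΔP = (V / 6.1)^(1/0.628) = (129/6.1)^1.592.
129/6.1 = 21.148; 21.148^1.592 ≈ 128.91 hPa.
P_c = 1013 − 128.91 = 884.09 ≈ 884 hPa.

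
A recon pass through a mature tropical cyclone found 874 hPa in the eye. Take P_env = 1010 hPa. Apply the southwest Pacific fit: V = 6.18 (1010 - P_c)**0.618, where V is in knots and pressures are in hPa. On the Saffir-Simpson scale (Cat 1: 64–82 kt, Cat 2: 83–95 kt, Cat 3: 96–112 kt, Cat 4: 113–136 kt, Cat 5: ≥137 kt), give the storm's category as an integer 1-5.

4

ΔP = 1010 − 874 = 136 hPa.
V ≈ 6.18 × 136^0.618 = 6.18 × 20.82 ≈ 129 kt.
129 kt falls in the Category 4 band.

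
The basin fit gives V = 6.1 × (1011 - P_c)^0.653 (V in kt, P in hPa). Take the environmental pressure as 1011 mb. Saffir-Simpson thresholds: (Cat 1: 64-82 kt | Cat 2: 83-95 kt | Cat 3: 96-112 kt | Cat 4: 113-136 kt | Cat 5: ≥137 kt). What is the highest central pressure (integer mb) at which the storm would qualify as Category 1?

Category 1 begins at V = 64 kt.
Required ΔP = (64/6.1)^(1/0.653) = 10.492^1.531 ≈ 36.59 mb.
P_c ≤ 1011 − 36.59 = 974.41, so the highest integer P_c is 974 mb.

974 mb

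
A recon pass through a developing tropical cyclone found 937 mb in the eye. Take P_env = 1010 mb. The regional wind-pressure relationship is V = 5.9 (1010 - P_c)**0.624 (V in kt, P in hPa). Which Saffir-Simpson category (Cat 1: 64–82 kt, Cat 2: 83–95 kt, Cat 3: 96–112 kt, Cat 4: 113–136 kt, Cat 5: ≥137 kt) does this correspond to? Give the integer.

2

ΔP = 1010 − 937 = 73 mb.
V ≈ 5.9 × 73^0.624 = 5.9 × 14.54 ≈ 86 kt.
86 kt falls in the Category 2 band.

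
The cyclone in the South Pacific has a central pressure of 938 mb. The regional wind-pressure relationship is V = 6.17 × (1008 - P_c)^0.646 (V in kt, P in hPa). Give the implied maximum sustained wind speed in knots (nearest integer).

ΔP = 1008 − 938 = 70 mb.
70^0.646 ≈ 15.557.
V ≈ 6.17 × 15.557 ≈ 96.0 kt.

96 kt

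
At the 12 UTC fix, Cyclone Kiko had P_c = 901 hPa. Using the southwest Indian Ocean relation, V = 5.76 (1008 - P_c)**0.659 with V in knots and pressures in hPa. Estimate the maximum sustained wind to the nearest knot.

ΔP = 1008 − 901 = 107 hPa.
107^0.659 ≈ 21.745.
V ≈ 5.76 × 21.745 ≈ 125.3 kt.

125 kt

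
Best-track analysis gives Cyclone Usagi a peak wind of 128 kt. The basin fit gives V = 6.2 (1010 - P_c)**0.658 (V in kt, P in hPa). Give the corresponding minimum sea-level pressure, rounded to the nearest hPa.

910 hPa

ΔP = (V / 6.2)^(1/0.658) = (128/6.2)^1.520.
128/6.2 = 20.645; 20.645^1.520 ≈ 99.59 hPa.
P_c = 1010 − 99.59 = 910.41 ≈ 910 hPa.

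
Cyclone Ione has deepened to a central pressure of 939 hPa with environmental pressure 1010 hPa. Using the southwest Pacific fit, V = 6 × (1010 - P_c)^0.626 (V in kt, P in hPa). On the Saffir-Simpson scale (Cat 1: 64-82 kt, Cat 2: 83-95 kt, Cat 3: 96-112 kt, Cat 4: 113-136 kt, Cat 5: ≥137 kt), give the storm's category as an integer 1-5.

ΔP = 1010 − 939 = 71 hPa.
V ≈ 6 × 71^0.626 = 6 × 14.42 ≈ 87 kt.
87 kt falls in the Category 2 band.

2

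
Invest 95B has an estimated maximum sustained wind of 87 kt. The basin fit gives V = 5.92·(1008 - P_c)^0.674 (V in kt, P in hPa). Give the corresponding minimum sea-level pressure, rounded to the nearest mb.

954 mb

ΔP = (V / 5.92)^(1/0.674) = (87/5.92)^1.484.
87/5.92 = 14.696; 14.696^1.484 ≈ 53.92 mb.
P_c = 1008 − 53.92 = 954.08 ≈ 954 mb.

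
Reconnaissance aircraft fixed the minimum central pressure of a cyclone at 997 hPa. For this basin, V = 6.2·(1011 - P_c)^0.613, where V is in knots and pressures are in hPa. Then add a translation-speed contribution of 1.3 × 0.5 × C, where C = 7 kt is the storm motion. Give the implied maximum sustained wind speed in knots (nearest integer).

36 kt

ΔP = 1011 − 997 = 14 hPa.
14^0.613 ≈ 5.042.
V ≈ 6.2 × 5.042 ≈ 31.3 kt.
Translation term: 1.3 × 0.5 × 7 = 4.55 kt.
Corrected V ≈ 35.85 kt → 36 kt.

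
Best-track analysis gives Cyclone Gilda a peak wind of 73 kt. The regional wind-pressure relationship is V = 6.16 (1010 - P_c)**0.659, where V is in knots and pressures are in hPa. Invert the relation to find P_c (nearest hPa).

967 hPa

ΔP = (V / 6.16)^(1/0.659) = (73/6.16)^1.517.
73/6.16 = 11.851; 11.851^1.517 ≈ 42.59 hPa.
P_c = 1010 − 42.59 = 967.41 ≈ 967 hPa.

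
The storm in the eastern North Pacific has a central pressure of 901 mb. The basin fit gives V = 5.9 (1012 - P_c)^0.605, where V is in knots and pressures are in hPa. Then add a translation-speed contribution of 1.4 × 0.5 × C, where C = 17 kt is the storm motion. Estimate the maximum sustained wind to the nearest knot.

114 kt

ΔP = 1012 − 901 = 111 mb.
111^0.605 ≈ 17.275.
V ≈ 5.9 × 17.275 ≈ 101.9 kt.
Translation term: 1.4 × 0.5 × 17 = 11.9 kt.
Corrected V ≈ 113.8 kt → 114 kt.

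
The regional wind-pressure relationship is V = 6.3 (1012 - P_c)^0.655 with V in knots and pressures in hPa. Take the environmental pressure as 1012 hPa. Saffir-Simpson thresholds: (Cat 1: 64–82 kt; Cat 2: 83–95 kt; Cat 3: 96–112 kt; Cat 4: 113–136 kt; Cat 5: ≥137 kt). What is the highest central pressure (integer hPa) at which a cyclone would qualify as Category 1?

977 hPa

Category 1 begins at V = 64 kt.
Required ΔP = (64/6.3)^(1/0.655) = 10.159^1.527 ≈ 34.45 hPa.
P_c ≤ 1012 − 34.45 = 977.55, so the highest integer P_c is 977 hPa.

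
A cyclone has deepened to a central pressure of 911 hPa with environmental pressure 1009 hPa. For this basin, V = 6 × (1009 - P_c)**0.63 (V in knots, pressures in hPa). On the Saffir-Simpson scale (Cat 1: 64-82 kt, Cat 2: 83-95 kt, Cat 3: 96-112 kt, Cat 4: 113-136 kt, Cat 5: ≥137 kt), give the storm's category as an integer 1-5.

3

ΔP = 1009 − 911 = 98 hPa.
V ≈ 6 × 98^0.63 = 6 × 17.97 ≈ 108 kt.
108 kt falls in the Category 3 band.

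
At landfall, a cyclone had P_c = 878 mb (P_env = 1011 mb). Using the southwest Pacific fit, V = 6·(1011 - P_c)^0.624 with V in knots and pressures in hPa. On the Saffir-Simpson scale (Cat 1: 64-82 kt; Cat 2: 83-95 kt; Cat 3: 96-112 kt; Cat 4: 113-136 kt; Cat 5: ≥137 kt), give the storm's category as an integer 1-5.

ΔP = 1011 − 878 = 133 mb.
V ≈ 6 × 133^0.624 = 6 × 21.15 ≈ 127 kt.
127 kt falls in the Category 4 band.

4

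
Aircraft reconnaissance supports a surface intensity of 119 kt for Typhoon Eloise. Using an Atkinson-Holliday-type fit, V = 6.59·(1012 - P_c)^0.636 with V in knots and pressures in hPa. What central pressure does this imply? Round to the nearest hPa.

917 hPa

ΔP = (V / 6.59)^(1/0.636) = (119/6.59)^1.572.
119/6.59 = 18.058; 18.058^1.572 ≈ 94.60 hPa.
P_c = 1012 − 94.60 = 917.40 ≈ 917 hPa.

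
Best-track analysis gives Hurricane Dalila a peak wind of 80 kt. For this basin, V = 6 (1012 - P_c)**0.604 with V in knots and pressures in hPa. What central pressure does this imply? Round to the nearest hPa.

ΔP = (V / 6)^(1/0.604) = (80/6)^1.656.
80/6 = 13.333; 13.333^1.656 ≈ 72.86 hPa.
P_c = 1012 − 72.86 = 939.14 ≈ 939 hPa.

939 hPa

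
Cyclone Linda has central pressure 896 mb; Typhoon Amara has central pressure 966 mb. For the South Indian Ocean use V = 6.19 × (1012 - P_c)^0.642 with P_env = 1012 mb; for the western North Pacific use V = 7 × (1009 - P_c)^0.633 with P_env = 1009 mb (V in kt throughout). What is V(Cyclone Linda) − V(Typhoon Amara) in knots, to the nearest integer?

55 kt

Cyclone Linda: ΔP = 116; V ≈ 6.19 × 116^0.642 ≈ 130.94 kt.
Typhoon Amara: ΔP = 43; V ≈ 7 × 43^0.633 ≈ 75.70 kt.
Difference ≈ 130.94 − 75.70 = 55.24 → 55 kt.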